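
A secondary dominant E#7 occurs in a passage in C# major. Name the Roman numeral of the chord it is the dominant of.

vi

The chord is a dominant seventh chord on E#.
A dominant resolves down a perfect fifth: E# → A#. In C# major, A# is scale degree 6, i.e. vi.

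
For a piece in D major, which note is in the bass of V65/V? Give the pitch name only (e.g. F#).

G#

The applied chord V65/V is rooted on E: E-G#-B-D.
The figure 65 means first inversion — the third is in the bass.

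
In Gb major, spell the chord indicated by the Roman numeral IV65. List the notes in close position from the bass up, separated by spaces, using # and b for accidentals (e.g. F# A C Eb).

The numeral's case and figure indicate a major seventh chord. In Gb major its root, scale degree 4, is Cb.
Stacking thirds from Cb gives Cb-Eb-Gb-Bb.
With the 65 figure the chord is in first inversion; from the bass Eb upward in close position it reads Eb-Gb-Bb-Cb.

Eb Gb Bb Cb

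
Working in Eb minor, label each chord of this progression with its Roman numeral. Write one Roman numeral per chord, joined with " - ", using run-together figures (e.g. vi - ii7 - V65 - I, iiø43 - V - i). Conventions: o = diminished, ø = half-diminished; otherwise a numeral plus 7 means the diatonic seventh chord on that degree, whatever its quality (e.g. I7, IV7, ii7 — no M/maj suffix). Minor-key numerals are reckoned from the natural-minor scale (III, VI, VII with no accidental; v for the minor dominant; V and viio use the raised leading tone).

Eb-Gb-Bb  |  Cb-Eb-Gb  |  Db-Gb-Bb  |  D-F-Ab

Eb-Gb-Bb: minor triad on Eb = scale degree 1 → i.
Cb-Eb-Gb: root Cb is the submediant; major triad there is VI.
Db-Gb-Bb: root Gb is the mediant; major triad there is III64.
D-F-Ab: diminished triad on D = scale degree 7 → viio.

i - VI - III64 - viio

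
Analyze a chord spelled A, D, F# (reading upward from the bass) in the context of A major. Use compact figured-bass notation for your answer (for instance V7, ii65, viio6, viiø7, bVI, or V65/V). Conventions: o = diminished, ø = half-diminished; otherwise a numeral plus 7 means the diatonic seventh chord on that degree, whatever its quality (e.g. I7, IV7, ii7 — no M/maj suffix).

The pitches D-F#-A form a major triad rooted on D.
D is scale degree 4 in A major, and a major triad on that degree is written IV.
With A in the bass the chord is in second inversion, so the figured bass is 64.

IV64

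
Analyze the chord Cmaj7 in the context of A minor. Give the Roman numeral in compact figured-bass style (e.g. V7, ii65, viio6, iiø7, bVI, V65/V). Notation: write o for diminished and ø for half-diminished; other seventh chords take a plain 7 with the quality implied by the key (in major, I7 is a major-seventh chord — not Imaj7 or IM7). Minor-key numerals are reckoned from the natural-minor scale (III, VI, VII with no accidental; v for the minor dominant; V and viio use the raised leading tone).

Stacked in thirds the chord is C-E-G-B: a major seventh chord on C.
In A minor, C is the mediant; the diatonic major seventh chord there is III7.

III7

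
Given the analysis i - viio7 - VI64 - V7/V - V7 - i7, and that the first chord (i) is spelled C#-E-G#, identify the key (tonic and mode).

The chord C#m is a minor triad rooted on C#; its label is i.
If C# is scale degree 1 and the mode makes that degree carry a minor triad, the tonic is C# and the mode is minor.

C# minor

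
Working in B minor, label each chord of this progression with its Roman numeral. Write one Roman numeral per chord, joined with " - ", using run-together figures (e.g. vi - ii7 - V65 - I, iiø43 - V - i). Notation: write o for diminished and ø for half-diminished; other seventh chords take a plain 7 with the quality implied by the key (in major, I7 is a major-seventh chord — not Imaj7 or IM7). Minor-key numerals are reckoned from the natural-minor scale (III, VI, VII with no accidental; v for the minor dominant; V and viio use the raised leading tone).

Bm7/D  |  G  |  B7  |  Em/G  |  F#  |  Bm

i65 - VI - V7/iv - iv6 - V - i

Bm7/D: minor seventh chord on B = scale degree 1 → i65.
G: major triad on G = scale degree 6 → VI.
B7 is the secondary dominant of iv (dominant seventh chord on B): V7/iv.
Em/G: minor triad on E = scale degree 4 → iv6.
F#: major triad on F# = scale degree 5 → V.
Bm: minor triad on B = scale degree 1 → i.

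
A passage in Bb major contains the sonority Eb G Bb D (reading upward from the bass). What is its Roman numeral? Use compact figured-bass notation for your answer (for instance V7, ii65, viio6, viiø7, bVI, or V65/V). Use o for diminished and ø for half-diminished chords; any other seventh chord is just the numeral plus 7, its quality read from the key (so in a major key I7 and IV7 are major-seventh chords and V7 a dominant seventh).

The pitches Eb-G-Bb-D form a major seventh chord rooted on Eb.
Eb is scale degree 4 in Bb major, and a major seventh chord on that degree is written IV7.

IV7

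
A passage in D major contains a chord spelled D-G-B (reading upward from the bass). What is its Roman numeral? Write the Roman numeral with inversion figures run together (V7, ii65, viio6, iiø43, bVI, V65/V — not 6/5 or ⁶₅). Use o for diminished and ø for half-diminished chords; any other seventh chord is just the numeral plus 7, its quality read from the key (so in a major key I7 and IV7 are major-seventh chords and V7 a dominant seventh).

IV64

Stacked in thirds the chord is G-B-D: a major triad on G.
G is scale degree 4 in D major, and a major triad on that degree is written IV.
With D in the bass the chord is in second inversion, so the figured bass is 64.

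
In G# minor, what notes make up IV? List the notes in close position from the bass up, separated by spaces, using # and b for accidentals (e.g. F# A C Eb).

Scale degree 4 in G# minor is C#; here the chord built on it is altered to a major triad. IV is the major subdominant, borrowed from the parallel major.
So the chord is C#-E#-G#, a major triad.

C# E# G#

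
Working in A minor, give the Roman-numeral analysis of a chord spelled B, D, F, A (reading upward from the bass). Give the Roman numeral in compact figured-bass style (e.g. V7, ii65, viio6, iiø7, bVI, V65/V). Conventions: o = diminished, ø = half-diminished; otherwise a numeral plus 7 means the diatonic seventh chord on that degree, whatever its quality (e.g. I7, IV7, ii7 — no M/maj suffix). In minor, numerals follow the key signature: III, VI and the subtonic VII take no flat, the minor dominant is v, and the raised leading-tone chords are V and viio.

iiø7

Stacked in thirds the chord is B-D-F-A: a half-diminished seventh chord on B.
In A minor, B is the supertonic; the diatonic half-diminished seventh chord there is iiø7.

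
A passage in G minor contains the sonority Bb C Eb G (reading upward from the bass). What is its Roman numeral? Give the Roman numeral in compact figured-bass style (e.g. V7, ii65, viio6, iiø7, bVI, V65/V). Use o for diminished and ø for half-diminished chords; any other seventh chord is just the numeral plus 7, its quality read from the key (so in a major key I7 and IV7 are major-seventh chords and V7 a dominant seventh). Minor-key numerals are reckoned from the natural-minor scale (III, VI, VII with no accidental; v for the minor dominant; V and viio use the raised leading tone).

iv42

Stacked in thirds the chord is C-Eb-G-Bb: a minor seventh chord on C.
In G minor, C is the subdominant; the diatonic minor seventh chord there is iv7.
With Bb in the bass the chord is in third inversion, so the figured bass is 42.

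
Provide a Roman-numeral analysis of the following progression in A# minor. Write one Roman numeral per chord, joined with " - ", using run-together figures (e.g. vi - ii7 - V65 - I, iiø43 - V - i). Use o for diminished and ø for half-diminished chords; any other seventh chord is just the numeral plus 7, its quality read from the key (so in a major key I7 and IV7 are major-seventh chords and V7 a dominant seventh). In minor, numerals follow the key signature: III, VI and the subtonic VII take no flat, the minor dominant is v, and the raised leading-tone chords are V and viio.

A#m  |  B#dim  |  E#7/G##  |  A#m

A#m: root A# is the tonic; minor triad there is i.
B#dim: diminished triad on B# = scale degree 2 → iio.
E#7/G## has root E#, degree 5 in A# minor, so V65.
A#m: root A# is the tonic; minor triad there is i.

i - iio - V65 - i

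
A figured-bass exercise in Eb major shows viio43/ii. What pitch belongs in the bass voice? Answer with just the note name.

Bb

The applied chord viio43/ii is rooted on E: E-G-Bb-Db.
The figure 43 means second inversion — the fifth is in the bass.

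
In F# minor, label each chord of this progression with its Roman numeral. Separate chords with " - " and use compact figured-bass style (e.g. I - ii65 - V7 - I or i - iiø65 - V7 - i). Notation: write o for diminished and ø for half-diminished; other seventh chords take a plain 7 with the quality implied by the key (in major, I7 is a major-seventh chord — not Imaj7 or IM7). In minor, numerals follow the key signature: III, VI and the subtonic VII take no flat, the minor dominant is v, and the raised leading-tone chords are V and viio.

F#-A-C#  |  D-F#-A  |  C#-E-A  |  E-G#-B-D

F#-A-C# has root F#, degree 1 in F# minor, so i.
D-F#-A: root D is the submediant; major triad there is VI.
C#-E-A: major triad on A = scale degree 3 → III6.
E-G#-B-D has root E, degree 7 in F# minor, so VII7.

i - VI - III6 - VII7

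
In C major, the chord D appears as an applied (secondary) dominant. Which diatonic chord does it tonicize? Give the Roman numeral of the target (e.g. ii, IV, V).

The chord is a major triad on D.
A dominant resolves down a perfect fifth: D → G. In C major, G is scale degree 5, i.e. V.

V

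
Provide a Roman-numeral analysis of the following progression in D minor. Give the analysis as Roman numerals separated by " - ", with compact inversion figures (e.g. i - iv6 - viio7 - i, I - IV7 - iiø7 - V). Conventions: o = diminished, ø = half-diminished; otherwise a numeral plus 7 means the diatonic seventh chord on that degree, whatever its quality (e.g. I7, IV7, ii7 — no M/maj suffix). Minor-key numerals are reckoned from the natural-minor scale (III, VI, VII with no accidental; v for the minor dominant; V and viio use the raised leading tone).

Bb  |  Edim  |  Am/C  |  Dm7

Bb: major triad on Bb = scale degree 6 → VI.
Edim: diminished triad on E = scale degree 2 → iio.
Am/C: root A is the dominant; minor triad there is v6.
Dm7: root D is the tonic; minor seventh chord there is i7.

VI - iio - v6 - i7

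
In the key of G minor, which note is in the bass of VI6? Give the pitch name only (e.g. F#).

G

VI in G minor has root Eb; the chord is Eb-G-Bb.
The figure 6 means first inversion — the third is in the bass.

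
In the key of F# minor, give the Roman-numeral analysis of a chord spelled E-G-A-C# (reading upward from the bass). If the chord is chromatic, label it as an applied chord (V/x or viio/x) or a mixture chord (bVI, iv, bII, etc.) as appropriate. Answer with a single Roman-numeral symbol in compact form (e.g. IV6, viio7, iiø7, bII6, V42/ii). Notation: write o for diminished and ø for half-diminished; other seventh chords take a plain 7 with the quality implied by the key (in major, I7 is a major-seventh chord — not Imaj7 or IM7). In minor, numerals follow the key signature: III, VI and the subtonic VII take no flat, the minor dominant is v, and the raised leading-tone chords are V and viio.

V43/VI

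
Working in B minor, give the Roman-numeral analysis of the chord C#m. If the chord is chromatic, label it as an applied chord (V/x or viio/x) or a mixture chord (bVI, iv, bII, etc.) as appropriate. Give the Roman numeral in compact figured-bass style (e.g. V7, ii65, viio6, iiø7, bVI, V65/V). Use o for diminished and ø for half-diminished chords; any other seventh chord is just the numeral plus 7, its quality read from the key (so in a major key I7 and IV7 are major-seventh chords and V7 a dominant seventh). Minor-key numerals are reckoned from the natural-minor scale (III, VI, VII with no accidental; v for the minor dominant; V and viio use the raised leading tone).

Stacked in thirds the chord is C#-E-G#: a minor triad on C#.
C# is the second degree of B minor. This is the minor supertonic, borrowed from the parallel major (the Dorian ii).

ii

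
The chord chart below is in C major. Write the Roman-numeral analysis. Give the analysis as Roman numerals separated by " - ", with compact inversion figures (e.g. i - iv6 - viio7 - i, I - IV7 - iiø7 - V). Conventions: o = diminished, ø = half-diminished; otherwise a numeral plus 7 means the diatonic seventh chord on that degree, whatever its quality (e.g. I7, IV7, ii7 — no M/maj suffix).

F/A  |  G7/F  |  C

F/A has root F, degree 4 in C major, so IV6.
G7/F: dominant seventh chord on G = scale degree 5 → V42.
C: major triad on C = scale degree 1 → I.

IV6 - V42 - I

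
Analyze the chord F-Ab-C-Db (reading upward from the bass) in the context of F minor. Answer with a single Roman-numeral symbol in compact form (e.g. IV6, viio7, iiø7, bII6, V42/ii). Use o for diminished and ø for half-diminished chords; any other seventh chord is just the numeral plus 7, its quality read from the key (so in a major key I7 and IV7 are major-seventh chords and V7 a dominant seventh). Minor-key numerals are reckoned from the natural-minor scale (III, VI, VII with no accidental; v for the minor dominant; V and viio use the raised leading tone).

VI65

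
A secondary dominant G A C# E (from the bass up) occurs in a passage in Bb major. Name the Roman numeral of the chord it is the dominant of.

The chord is a dominant seventh chord on A.
A dominant resolves down a perfect fifth: A → D. In Bb major, D is scale degree 3, i.e. iii.

iii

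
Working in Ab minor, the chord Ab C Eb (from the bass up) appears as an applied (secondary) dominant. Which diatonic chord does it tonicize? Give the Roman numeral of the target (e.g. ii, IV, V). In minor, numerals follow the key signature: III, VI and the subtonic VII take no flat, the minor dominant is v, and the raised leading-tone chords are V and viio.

The chord is a major triad on Ab.
A dominant resolves down a perfect fifth: Ab → Db. In Ab minor, Db is scale degree 4, i.e. iv.

iv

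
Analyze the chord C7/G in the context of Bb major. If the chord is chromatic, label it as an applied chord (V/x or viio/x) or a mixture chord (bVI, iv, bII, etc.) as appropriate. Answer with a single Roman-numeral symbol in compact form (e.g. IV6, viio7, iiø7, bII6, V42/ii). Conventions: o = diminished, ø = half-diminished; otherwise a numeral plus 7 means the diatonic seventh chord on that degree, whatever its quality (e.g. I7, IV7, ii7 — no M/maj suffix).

V43/V

The pitches C-E-G-Bb form a dominant seventh chord rooted on C.
C is not a diatonic chord root with this quality in Bb major, but it lies a perfect fifth above F (V), so the chord functions as an applied dominant of V.
With G in the bass the chord is in second inversion, so the figured bass is 43.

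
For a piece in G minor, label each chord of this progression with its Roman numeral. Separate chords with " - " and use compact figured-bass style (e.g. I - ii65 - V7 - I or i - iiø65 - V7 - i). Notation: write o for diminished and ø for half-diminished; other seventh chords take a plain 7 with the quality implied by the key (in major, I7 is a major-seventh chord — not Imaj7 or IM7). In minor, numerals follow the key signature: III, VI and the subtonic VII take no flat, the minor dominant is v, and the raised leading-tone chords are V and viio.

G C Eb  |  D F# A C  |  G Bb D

iv64 - V7 - i

G-C-Eb has root C, degree 4 in G minor, so iv64.
D-F#-A-C has root D, degree 5 in G minor, so V7.
G-Bb-D: root G is the tonic; minor triad there is i.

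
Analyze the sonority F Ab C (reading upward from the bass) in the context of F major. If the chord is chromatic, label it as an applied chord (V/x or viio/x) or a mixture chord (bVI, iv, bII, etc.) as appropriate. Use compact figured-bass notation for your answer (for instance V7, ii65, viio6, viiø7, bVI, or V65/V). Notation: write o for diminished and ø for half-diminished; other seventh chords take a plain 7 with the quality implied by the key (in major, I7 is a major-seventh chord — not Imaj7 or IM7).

Stacked in thirds the chord is F-Ab-C: a minor triad on F.
F is the first degree of F major. This is the minor tonic, borrowed from the parallel minor.

i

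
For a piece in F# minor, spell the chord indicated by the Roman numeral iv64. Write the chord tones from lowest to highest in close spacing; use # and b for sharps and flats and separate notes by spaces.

In F# minor, the subdominant is B, and the diatonic chord built there is a minor triad.
Stacking thirds from B gives B-D-F#.
With the 64 figure the chord is in second inversion; from the bass F# upward in close position it reads F#-B-D.

F# B D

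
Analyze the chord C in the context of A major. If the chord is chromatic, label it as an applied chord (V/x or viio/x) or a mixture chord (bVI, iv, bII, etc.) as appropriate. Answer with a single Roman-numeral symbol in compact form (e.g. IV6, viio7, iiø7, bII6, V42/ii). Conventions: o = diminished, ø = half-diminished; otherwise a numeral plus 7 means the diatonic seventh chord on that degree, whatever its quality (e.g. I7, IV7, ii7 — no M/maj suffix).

bIII

The pitches C-E-G form a major triad rooted on C.
C is the lowered third degree of A major (diatonic 3 would be C#). This is a major triad on the lowered third degree, borrowed from the parallel minor.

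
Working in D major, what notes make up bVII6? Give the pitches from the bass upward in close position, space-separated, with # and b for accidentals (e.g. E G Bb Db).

E G C

bVII6 is a major triad on the lowered seventh degree (the subtonic), borrowed from the parallel minor. In D major that root is C.
So the chord is C-E-G, a major triad.
With the 6 figure the chord is in first inversion; from the bass E upward in close position it reads E-G-C.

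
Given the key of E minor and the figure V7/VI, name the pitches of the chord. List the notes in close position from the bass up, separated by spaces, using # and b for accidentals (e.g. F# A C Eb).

The slash means an applied dominant: we want the dominant of VI. In E minor, VI is C major, and its dominant is built on G.
Building a dominant seventh chord on G gives G-B-D-F.

G B D F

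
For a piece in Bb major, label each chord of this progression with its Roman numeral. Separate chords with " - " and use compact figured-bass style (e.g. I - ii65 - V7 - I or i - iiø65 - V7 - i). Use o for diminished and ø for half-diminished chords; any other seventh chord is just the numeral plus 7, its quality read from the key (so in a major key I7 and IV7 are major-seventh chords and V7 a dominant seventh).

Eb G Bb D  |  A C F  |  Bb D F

IV7 - V6 - I

Eb-G-Bb-D: major seventh chord on Eb = scale degree 4 → IV7.
A-C-F: major triad on F = scale degree 5 → V6.
Bb-D-F: major triad on Bb = scale degree 1 → I.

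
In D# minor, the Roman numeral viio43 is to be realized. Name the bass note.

viio in D# minor has root C##; the chord is C##-E#-G#-B.
The figure 43 means second inversion — the fifth is in the bass.

G#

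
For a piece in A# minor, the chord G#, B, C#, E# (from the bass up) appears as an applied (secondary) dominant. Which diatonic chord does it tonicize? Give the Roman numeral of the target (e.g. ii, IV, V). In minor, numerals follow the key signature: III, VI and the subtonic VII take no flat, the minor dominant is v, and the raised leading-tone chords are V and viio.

VI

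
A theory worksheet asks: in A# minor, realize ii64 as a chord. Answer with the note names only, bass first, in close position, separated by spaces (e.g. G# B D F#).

F## B# D#

ii64 is the minor supertonic, borrowed from the parallel major (the Dorian ii). In A# minor that root is B#.
So the chord is B#-D#-F##, a minor triad.
The figured bass 64 indicates second inversion, placing the fifth (F##) in the bass: F##-B#-D#.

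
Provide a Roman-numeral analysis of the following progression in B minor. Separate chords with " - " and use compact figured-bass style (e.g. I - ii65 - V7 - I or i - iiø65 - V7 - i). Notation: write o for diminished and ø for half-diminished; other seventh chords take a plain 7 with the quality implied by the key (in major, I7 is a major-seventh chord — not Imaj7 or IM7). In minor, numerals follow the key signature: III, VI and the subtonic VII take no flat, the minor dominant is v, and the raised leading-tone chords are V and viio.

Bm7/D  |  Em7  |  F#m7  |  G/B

Bm7/D: minor seventh chord on B = scale degree 1 → i65.
Em7 has root E, degree 4 in B minor, so iv7.
F#m7: minor seventh chord on F# = scale degree 5 → v7.
G/B: root G is the submediant; major triad there is VI6.

i65 - iv7 - v7 - VI6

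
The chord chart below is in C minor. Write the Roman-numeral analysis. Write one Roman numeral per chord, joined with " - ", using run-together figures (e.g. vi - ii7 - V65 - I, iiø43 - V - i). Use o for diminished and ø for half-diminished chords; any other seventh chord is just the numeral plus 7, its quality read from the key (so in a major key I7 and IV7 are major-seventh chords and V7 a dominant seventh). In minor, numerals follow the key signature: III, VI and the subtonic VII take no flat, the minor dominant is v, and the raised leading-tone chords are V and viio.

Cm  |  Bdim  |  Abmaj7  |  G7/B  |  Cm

i - viio - VI7 - V65 - i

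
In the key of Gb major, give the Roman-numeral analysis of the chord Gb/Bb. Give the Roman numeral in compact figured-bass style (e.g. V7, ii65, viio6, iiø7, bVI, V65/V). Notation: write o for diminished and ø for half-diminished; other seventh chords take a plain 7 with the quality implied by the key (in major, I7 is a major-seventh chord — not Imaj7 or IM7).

Stacked in thirds the chord is Gb-Bb-Db: a major triad on Gb.
In Gb major, Gb is the tonic; the diatonic major triad there is I.
With Bb in the bass the chord is in first inversion, so the figured bass is 6.

I6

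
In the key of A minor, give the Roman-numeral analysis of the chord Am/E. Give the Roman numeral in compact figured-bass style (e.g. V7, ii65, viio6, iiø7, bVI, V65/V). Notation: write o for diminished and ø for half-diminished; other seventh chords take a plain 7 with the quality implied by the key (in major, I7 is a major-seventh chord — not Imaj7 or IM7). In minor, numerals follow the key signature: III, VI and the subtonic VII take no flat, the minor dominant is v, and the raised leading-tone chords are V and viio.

Stacked in thirds the chord is A-C-E: a minor triad on A.
In A minor, A is the tonic; the diatonic minor triad there is i.
With E in the bass the chord is in second inversion, so the figured bass is 64.

i64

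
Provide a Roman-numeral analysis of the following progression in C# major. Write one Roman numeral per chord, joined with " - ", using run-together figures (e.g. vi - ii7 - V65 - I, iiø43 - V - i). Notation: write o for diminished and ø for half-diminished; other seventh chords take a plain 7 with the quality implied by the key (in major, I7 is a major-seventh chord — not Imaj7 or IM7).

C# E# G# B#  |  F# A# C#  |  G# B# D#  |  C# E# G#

I7 - IV - V - I

C#-E#-G#-B# has root C#, degree 1 in C# major, so I7.
F#-A#-C# has root F#, degree 4 in C# major, so IV.
G#-B#-D# has root G#, degree 5 in C# major, so V.
C#-E#-G# has root C#, degree 1 in C# major, so I.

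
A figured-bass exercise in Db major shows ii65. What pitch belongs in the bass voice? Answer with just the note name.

Gb

ii in Db major has root Eb; the chord is Eb-Gb-Bb-Db.
The figure 65 means first inversion — the third is in the bass.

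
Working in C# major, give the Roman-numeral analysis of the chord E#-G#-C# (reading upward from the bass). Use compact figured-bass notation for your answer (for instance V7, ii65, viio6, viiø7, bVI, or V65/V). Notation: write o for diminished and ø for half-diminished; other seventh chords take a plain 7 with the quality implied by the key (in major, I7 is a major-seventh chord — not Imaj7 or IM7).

The pitches C#-E#-G# form a major triad rooted on C#.
C# is scale degree 1 in C# major, and a major triad on that degree is written I.
With E# in the bass the chord is in first inversion, so the figured bass is 6.

I6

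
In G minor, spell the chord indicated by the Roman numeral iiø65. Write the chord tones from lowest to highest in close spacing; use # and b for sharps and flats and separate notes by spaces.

C Eb G A

The numeral's case and figure indicate a half-diminished seventh chord. In G minor its root, the second degree, is A.
Stacking thirds from A gives A-C-Eb-G.
With the 65 figure the chord is in first inversion; from the bass C upward in close position it reads C-Eb-G-A.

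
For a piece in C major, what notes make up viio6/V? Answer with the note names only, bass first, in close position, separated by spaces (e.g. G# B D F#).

A C F#

The slash marks an applied leading-tone chord: viio of V. In C major, V is G, so the leading tone to it is F#, a half step below.
Building a diminished triad on F# gives F#-A-C.
The figured bass 6 indicates first inversion, placing the third (A) in the bass: A-C-F#.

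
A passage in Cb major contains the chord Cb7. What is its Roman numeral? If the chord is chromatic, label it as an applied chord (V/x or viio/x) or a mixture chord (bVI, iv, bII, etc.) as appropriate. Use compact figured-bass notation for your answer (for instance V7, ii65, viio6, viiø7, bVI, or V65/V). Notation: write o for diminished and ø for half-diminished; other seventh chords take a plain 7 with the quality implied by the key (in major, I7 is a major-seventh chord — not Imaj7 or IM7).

V7/IV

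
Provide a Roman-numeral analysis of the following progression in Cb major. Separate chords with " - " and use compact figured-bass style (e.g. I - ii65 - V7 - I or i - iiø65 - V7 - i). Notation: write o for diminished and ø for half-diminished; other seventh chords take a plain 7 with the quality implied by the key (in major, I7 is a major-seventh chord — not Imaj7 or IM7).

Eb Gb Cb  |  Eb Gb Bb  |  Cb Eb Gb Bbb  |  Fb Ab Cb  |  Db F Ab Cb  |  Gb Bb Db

I6 - iii - V7/IV - IV - V7/V - V

Eb-Gb-Cb: major triad on Cb = scale degree 1 → I6.
Eb-Gb-Bb: root Eb is the mediant; minor triad there is iii.
Cb-Eb-Gb-Bbb: a dominant seventh chord on Cb, the applied dominant of IV → V7/IV.
Fb-Ab-Cb: root Fb is the subdominant; major triad there is IV.
Db-F-Ab-Cb is the secondary dominant of V (dominant seventh chord on Db): V7/V.
Gb-Bb-Db: root Gb is the dominant; major triad there is V.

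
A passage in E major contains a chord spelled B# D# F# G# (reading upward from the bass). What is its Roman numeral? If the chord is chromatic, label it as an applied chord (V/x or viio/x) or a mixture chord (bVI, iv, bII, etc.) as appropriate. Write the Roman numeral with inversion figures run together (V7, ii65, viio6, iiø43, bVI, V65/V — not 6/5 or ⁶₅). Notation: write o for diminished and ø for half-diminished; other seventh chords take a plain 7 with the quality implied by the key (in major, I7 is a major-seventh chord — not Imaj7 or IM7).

The pitches G#-B#-D#-F# form a dominant seventh chord rooted on G#.
G# is not a diatonic chord root with this quality in E major, but it lies a perfect fifth above C# (vi), so the chord functions as an applied dominant of vi.
With B# in the bass the chord is in first inversion, so the figured bass is 65.

V65/vi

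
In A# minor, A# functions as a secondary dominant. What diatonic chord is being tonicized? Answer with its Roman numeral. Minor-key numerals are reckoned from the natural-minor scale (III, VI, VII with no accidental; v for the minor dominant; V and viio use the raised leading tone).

The chord is a major triad on A#.
A dominant resolves down a perfect fifth: A# → D#. In A# minor, D# is scale degree 4, i.e. iv.

iv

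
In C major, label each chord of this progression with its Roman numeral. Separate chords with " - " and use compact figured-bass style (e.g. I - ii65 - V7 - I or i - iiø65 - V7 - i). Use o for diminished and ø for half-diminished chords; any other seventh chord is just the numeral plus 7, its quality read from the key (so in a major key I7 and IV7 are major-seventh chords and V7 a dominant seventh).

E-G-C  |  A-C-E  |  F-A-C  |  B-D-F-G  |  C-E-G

E-G-C: major triad on C = scale degree 1 → I6.
A-C-E: root A is the submediant; minor triad there is vi.
F-A-C: major triad on F = scale degree 4 → IV.
B-D-F-G has root G, degree 5 in C major, so V65.
C-E-G: major triad on C = scale degree 1 → I.

I6 - vi - IV - V65 - I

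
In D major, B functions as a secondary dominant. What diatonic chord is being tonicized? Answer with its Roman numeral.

ii

The chord is a major triad on B.
A dominant resolves down a perfect fifth: B → E. In D major, E is scale degree 2, i.e. ii.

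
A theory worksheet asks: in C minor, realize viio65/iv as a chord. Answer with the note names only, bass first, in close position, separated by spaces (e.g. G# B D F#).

G Bb Db E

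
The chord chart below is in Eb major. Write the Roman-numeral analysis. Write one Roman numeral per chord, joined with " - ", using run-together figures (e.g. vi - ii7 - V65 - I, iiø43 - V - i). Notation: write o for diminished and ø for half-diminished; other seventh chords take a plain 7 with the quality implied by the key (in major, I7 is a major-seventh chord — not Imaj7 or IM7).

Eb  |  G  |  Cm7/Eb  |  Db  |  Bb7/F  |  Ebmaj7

I - V/vi - vi65 - bVII - V43 - I7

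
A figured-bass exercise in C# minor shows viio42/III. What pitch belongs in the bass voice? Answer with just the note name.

The applied chord viio42/III is rooted on D#: D#-F#-A-C.
The figure 42 means third inversion — the seventh is in the bass.

C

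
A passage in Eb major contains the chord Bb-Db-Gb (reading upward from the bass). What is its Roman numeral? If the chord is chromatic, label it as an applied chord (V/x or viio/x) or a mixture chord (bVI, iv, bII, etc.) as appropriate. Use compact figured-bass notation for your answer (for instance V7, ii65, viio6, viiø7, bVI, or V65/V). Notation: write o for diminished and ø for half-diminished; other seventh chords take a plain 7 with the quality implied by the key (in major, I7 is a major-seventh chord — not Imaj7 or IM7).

bIII6

The pitches Gb-Bb-Db form a major triad rooted on Gb.
Gb is the lowered third degree of Eb major (diatonic 3 would be G). This is a major triad on the lowered third degree, borrowed from the parallel minor.
With Bb in the bass the chord is in first inversion, so the figured bass is 6.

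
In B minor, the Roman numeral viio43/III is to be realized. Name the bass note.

The applied chord viio43/III is rooted on C#: C#-E-G-Bb.
The figure 43 means second inversion — the fifth is in the bass.

G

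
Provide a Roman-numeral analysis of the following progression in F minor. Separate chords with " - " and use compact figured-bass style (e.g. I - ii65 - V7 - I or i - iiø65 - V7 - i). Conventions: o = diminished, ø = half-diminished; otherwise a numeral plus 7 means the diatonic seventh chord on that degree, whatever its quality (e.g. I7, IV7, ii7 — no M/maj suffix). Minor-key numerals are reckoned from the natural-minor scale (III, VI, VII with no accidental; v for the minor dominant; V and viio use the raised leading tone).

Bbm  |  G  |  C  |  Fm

Bbm: minor triad on Bb = scale degree 4 → iv.
G is the secondary dominant of V (major triad on G): V/V.
C has root C, degree 5 in F minor, so V.
Fm: root F is the tonic; minor triad there is i.

iv - V/V - V - i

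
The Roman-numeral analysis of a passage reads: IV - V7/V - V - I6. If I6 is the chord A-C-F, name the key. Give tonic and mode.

The anchor chord is a major triad on F, labeled I6.
If F is scale degree 1 and the mode makes that degree carry a major triad, the tonic is F and the mode is major.

F major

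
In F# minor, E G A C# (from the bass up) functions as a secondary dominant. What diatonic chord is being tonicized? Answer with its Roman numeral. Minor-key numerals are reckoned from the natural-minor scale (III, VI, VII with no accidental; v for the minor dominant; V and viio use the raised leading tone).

VI

The chord is a dominant seventh chord on A.
A dominant resolves down a perfect fifth: A → D. In F# minor, D is scale degree 6, i.e. VI.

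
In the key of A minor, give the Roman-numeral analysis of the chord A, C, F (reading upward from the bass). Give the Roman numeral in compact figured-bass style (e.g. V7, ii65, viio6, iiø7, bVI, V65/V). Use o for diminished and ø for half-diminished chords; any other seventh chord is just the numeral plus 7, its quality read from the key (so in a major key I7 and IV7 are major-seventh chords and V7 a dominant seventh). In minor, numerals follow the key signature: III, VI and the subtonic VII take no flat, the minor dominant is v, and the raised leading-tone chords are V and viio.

The pitches F-A-C form a major triad rooted on F.
In A minor, F is the submediant; the diatonic major triad there is VI.
With A in the bass the chord is in first inversion, so the figured bass is 6.

VI6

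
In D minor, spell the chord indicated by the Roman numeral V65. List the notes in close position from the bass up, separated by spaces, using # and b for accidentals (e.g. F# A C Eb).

In D minor, the dominant is A. The dominant is major (leading tone raised), so V is a dominant seventh chord.
That chord is spelled A-C#-E-G.
With the 65 figure the chord is in first inversion; from the bass C# upward in close position it reads C#-E-G-A.

C# E G A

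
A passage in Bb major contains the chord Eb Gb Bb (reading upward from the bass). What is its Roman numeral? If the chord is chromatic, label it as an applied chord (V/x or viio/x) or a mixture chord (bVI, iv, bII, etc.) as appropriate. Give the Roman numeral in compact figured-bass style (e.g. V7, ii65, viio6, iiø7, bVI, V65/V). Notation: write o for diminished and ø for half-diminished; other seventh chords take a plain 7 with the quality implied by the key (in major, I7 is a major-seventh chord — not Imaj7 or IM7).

iv

Stacked in thirds the chord is Eb-Gb-Bb: a minor triad on Eb.
Eb is the fourth degree of Bb major. This is the minor subdominant, borrowed from the parallel minor.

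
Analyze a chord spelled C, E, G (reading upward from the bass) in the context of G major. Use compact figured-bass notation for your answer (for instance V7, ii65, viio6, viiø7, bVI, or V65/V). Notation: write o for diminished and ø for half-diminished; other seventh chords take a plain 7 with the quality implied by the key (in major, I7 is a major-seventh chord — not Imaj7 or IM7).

The pitches C-E-G form a major triad rooted on C.
In G major, C is the subdominant; the diatonic major triad there is IV.

IV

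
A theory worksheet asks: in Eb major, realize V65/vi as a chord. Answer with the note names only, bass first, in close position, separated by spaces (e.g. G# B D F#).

B D F G

The slash means an applied dominant: we want the dominant of vi. In Eb major, vi is C minor, and its dominant is built on G.
Building a dominant seventh chord on G gives G-B-D-F.
The figured bass 65 indicates first inversion, placing the third (B) in the bass: B-D-F-G.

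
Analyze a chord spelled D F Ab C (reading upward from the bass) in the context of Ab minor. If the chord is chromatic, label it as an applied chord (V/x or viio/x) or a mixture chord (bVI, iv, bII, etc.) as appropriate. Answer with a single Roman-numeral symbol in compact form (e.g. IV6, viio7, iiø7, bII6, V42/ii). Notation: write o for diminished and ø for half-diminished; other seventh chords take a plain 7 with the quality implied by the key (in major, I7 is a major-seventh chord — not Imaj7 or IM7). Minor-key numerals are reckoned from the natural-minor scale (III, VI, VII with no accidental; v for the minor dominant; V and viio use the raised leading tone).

viiø7/V

Stacked in thirds the chord is D-F-Ab-C: a half-diminished seventh chord on D.
D sits a half step below Eb (V in Ab minor); a diminished chord there is the applied leading-tone chord of V.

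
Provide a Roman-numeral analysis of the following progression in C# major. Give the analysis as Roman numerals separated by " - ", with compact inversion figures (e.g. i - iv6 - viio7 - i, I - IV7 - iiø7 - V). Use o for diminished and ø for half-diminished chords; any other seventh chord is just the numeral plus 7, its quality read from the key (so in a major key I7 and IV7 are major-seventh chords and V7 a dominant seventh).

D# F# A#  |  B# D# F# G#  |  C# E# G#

ii - V65 - I

D#-F#-A# has root D#, degree 2 in C# major, so ii.
B#-D#-F#-G#: dominant seventh chord on G# = scale degree 5 → V65.
C#-E#-G#: major triad on C# = scale degree 1 → I.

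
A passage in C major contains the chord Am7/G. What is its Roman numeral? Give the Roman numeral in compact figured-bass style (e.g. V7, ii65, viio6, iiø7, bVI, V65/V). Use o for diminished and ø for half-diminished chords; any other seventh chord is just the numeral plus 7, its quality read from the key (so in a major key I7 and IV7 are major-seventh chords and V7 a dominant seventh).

vi42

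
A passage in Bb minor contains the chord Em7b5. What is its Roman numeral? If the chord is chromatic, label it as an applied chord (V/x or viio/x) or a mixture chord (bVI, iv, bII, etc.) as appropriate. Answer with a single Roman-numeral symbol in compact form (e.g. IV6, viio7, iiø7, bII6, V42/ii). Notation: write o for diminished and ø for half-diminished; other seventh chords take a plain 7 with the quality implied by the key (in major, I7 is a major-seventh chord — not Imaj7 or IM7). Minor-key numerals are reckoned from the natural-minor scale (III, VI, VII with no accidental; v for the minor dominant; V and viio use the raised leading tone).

viiø7/V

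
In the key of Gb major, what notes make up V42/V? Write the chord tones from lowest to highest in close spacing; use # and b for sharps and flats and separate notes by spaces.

V42/V is a secondary dominant — the dominant seventh of V. V in Gb major is Db, so the applied chord's root is Ab, a perfect fifth above.
Building a dominant seventh chord on Ab gives Ab-C-Eb-Gb.
The figured bass 42 indicates third inversion, placing the seventh (Gb) in the bass: Gb-Ab-C-Eb.

Gb Ab C Eb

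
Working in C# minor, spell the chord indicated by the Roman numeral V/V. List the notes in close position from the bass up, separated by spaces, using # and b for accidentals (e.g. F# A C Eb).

D# F## A#

V/V is a secondary dominant — the dominant triad of V. V in C# minor is G#, so the applied chord's root is D#, a perfect fifth above.
Building a major triad on D# gives D#-F##-A#.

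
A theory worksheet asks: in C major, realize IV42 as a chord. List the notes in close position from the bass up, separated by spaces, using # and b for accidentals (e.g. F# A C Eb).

E F A C

In C major, scale degree 4 is F, and the diatonic chord built there is a major seventh chord.
That chord is spelled F-A-C-E.
The figured bass 42 indicates third inversion, placing the seventh (E) in the bass: E-F-A-C.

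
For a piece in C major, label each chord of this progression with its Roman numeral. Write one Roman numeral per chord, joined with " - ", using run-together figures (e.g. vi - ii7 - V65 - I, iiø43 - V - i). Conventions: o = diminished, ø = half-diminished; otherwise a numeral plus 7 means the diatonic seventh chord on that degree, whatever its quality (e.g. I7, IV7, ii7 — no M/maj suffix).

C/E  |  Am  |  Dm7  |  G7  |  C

I6 - vi - ii7 - V7 - I

C/E: major triad on C = scale degree 1 → I6.
Am: root A is the submediant; minor triad there is vi.
Dm7: minor seventh chord on D = scale degree 2 → ii7.
G7: root G is the dominant; dominant seventh chord there is V7.
C: major triad on C = scale degree 1 → I.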